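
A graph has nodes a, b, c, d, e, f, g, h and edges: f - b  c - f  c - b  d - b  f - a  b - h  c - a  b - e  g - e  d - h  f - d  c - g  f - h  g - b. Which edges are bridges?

none

The edges on the cycle f-d-h-b-f are not bridges since each lies on that cycle.
Every edge lies on some cycle, so there are no bridges.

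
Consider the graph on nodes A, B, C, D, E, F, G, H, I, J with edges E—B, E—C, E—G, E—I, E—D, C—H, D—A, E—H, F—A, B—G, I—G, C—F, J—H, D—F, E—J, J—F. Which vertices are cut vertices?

E

Removing E increases the component count from 1 to 2, so E is a cut vertex.
By contrast removing J leaves 1 component; it is not a cut vertex. No other vertex is a cut vertex either.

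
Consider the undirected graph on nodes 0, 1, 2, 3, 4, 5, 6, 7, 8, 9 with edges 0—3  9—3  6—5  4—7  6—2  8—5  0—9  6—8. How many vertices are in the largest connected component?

1 is isolated — a component by itself.
Starting from 4 we can reach 4, 7. That is one component of size 2.
Starting from 0 we can reach 0, 3, 9. That is one component of size 3.
Starting from 2 we can reach 2, 5, 6, 8. That is one component of size 4.
The largest has 4 vertices.

4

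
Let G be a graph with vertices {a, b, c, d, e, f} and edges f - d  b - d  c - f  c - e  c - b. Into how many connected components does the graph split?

2

a is isolated — a component by itself.
Starting from b we can reach b, c, d, e, f. That is one component of size 5.
Total: 2 components.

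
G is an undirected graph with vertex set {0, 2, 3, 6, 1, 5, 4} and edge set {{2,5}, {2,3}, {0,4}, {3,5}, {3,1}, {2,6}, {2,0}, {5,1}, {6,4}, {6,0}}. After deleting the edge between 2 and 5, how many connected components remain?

2 and 5 are still connected via 2-3-5, so the component count stays at 1.

1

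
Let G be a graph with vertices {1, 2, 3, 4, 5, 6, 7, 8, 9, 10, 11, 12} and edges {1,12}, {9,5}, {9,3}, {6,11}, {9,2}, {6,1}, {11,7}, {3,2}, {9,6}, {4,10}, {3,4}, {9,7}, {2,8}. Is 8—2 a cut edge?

Removing 8—2 leaves no path between 8 and 2: the component count goes from 1 to 2. So it is a bridge.

Yes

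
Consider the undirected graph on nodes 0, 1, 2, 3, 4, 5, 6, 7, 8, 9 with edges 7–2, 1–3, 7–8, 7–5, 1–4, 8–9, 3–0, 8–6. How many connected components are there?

Starting from 0 we can reach 0, 1, 3, 4. That is one component of size 4.
Starting from 2 we can reach 2, 5, 6, 7, 8, 9. That is one component of size 6.
Total: 2 components.

2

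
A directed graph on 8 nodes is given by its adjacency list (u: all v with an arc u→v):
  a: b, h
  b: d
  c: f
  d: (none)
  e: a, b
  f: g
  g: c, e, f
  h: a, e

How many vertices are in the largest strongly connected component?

{a, e, h} are all mutually reachable — one SCC of size 3.
{c, f, g} are all mutually reachable — one SCC of size 3.
{b} is an SCC by itself.
{d} is an SCC by itself.
The largest has 3 vertices.

3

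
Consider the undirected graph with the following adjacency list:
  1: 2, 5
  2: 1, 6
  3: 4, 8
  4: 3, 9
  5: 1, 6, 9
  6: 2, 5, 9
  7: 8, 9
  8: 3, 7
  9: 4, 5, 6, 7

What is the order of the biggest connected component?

Starting from 1 we can reach 1, 2, 3, 4, 5, 6, 7, 8, 9. That is one component of size 9.
The largest has 9 vertices.

9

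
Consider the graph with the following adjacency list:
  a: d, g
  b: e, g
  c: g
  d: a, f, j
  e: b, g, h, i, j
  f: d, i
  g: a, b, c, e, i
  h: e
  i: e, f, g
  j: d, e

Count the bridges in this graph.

2

The edges on the cycle g-e-j-d-f-i-g are not bridges since each lies on that cycle.
But removing h-e disconnects h from e; removing c-g disconnects c from g — these are bridges.
That makes 2 bridges.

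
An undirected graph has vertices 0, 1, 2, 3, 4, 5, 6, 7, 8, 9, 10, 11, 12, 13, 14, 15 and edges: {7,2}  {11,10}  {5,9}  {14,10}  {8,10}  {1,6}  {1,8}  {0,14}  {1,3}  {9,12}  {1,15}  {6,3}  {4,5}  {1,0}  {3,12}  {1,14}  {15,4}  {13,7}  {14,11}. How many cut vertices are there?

2

Removing 1 increases the component count from 2 to 3, so 1 is a cut vertex.
Removing 7 increases the component count from 2 to 3, so 7 is a cut vertex.
By contrast removing 6 leaves 2 components; it is not a cut vertex. No other vertex is a cut vertex either.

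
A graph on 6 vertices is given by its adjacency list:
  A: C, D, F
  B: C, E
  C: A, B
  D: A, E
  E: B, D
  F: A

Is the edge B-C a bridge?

After removing B-C, the path B-E-D-A-C still connects them, so the edge is not a bridge.

No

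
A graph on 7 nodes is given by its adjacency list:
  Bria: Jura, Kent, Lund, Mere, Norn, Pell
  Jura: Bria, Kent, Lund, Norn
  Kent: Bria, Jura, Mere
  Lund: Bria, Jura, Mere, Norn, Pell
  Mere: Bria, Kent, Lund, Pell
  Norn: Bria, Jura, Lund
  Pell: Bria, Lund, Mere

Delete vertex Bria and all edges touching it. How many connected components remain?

1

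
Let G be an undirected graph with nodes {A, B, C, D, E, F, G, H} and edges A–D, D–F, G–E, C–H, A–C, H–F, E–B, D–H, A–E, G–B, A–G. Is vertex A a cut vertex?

Yes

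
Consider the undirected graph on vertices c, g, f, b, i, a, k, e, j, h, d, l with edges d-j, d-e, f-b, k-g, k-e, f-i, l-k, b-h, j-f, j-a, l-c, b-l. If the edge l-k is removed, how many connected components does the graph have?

1

l and k are still connected via l-b-f-j-d-e-k, so the component count stays at 1.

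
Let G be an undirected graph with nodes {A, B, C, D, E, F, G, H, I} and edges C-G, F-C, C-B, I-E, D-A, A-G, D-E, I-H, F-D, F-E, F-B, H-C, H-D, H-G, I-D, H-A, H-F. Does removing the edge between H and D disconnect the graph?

No

After removing H-D, the path H-I-D still connects them, so the edge is not a bridge.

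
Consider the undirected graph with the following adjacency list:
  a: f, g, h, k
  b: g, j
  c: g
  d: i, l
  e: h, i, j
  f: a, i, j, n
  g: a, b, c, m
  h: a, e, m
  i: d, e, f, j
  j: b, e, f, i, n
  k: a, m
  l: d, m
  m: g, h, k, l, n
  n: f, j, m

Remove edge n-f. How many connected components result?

1

n and f are still connected via n-j-f, so the component count stays at 1.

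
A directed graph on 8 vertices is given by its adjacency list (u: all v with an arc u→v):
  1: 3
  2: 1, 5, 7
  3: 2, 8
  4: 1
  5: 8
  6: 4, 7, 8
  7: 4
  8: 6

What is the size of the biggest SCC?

8

{1, 2, 3, 4, 5, 6, 7, 8} are all mutually reachable — one SCC of size 8.
The largest has 8 vertices.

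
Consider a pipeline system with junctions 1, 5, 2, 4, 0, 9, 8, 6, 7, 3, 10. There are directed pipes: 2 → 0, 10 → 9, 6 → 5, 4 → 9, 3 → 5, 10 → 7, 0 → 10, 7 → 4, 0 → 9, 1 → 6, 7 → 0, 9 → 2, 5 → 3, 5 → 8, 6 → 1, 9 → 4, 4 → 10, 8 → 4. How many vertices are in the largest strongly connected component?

{0, 2, 4, 7, 9, 10} are all mutually reachable — one SCC of size 6.
{3, 5} are all mutually reachable — one SCC of size 2.
{1, 6} are all mutually reachable — one SCC of size 2.
{8} is an SCC by itself.
The largest has 6 vertices.

6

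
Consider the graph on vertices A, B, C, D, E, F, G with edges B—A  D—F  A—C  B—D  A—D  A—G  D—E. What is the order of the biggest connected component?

7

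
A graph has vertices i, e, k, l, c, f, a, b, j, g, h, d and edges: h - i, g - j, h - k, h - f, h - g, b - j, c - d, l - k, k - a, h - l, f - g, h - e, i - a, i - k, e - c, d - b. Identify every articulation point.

h

Removing h increases the component count from 1 to 2, so h is a cut vertex.
By contrast removing l leaves 1 component; it is not a cut vertex. No other vertex is a cut vertex either.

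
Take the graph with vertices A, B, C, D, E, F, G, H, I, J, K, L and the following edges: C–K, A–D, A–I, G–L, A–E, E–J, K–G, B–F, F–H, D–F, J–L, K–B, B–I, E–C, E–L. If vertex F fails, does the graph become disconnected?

Deleting F raises the number of components from 1 to 2, so F is a cut vertex.

Yes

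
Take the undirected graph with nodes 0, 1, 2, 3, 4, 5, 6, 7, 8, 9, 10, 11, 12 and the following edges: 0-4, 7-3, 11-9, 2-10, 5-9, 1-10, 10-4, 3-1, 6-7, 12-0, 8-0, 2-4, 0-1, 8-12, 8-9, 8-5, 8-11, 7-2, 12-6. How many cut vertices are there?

1

Removing 8 increases the component count from 1 to 2, so 8 is a cut vertex.
By contrast removing 2 leaves 1 component; it is not a cut vertex. No other vertex is a cut vertex either.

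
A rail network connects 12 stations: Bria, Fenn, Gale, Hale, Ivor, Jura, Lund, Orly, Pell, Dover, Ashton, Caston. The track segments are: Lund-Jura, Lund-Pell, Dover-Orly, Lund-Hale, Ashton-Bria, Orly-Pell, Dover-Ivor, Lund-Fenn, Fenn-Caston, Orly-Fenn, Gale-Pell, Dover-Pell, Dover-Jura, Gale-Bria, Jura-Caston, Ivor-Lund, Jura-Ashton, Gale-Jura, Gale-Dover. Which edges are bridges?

The edges on the cycle Dover-Orly-Fenn-Lund-Ivor-Dover are not bridges since each lies on that cycle.
But removing Hale-Lund disconnects Hale from Lund — this is a bridge.

Hale-Lund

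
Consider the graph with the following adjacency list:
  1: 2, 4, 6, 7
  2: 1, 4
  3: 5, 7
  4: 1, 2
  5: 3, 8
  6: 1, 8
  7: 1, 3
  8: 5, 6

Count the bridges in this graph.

0

The edges on the cycle 1-4-2-1 are not bridges since each lies on that cycle.
Every edge lies on some cycle, so there are no bridges.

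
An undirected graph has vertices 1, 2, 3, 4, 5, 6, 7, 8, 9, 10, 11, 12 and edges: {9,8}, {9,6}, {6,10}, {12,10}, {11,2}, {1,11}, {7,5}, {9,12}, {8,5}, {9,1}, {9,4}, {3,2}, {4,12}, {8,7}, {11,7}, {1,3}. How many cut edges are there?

0

The edges on the cycle 1-3-2-11-1 are not bridges since each lies on that cycle.
Every edge lies on some cycle, so there are no bridges.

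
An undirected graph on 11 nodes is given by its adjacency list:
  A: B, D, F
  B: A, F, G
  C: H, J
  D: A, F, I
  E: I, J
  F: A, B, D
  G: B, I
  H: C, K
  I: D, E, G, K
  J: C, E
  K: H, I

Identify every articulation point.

I

Removing I increases the component count from 1 to 2, so I is a cut vertex.
By contrast removing H leaves 1 component; it is not a cut vertex. No other vertex is a cut vertex either.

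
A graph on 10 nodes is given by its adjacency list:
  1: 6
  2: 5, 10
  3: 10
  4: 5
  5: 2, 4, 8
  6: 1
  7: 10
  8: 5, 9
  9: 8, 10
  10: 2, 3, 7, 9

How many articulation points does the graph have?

2

Removing 5 increases the component count from 2 to 3, so 5 is a cut vertex.
Removing 10 increases the component count from 2 to 4, so 10 is a cut vertex.
By contrast removing 2 leaves 2 components; it is not a cut vertex. No other vertex is a cut vertex either.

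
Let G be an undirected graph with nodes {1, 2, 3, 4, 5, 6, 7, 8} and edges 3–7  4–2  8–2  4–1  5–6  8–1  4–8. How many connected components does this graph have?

Starting from 3 we can reach 3, 7. That is one component of size 2.
Starting from 5 we can reach 5, 6. That is one component of size 2.
Starting from 1 we can reach 1, 2, 4, 8. That is one component of size 4.
Total: 3 components.

3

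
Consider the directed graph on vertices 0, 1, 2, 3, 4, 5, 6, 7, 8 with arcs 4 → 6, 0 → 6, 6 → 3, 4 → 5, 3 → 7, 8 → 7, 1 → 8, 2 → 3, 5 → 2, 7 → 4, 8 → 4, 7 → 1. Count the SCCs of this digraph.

{1, 2, 3, 4, 5, 6, 7, 8} are all mutually reachable — one SCC of size 8.
{0} is an SCC by itself.
That gives 2 strongly connected components.

2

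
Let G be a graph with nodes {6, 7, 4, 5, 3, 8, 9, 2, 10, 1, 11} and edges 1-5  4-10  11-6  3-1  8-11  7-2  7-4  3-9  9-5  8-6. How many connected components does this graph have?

3

Starting from 6 we can reach 6, 8, 11. That is one component of size 3.
Starting from 2 we can reach 2, 4, 7, 10. That is one component of size 4.
Starting from 1 we can reach 1, 3, 5, 9. That is one component of size 4.
Total: 3 components.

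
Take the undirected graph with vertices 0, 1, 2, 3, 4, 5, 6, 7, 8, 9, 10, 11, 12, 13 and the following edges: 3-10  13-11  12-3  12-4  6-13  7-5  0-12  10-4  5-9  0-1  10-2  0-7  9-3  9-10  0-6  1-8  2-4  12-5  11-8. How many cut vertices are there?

Removing 0 increases the component count from 1 to 2, so 0 is a cut vertex.
By contrast removing 4 leaves 1 component; it is not a cut vertex. No other vertex is a cut vertex either.

1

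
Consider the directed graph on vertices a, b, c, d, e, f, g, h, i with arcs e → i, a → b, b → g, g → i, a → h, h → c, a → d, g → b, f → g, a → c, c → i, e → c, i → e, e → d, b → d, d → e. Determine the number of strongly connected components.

5

{c, d, e, i} are all mutually reachable — one SCC of size 4.
{b, g} are all mutually reachable — one SCC of size 2.
{h} is an SCC by itself.
{f} is an SCC by itself.
{a} is an SCC by itself.
That gives 5 strongly connected components.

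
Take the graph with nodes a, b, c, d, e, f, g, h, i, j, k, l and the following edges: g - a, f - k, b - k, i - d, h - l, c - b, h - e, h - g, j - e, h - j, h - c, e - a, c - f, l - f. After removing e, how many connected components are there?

2

With e gone, the remaining components are: {d, i}; {a, b, c, f, g, h, j, k, l}.
That is 2 components.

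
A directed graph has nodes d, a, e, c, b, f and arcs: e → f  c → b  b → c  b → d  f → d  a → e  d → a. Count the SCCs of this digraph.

2

{a, d, e, f} are all mutually reachable — one SCC of size 4.
{b, c} are all mutually reachable — one SCC of size 2.
That gives 2 strongly connected components.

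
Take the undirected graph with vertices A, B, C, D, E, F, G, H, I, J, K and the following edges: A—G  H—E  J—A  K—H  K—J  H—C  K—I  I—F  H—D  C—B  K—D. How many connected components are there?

1

Starting from A we can reach A, B, C, D, E, F, G, H, I, J, K. That is one component of size 11.
Total: 1 component.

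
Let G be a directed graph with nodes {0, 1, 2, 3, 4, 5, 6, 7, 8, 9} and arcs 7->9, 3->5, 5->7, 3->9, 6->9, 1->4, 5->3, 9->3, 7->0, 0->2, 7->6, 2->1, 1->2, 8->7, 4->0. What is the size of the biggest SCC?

5

{3, 5, 6, 7, 9} are all mutually reachable — one SCC of size 5.
{0, 1, 2, 4} are all mutually reachable — one SCC of size 4.
{8} is an SCC by itself.
The largest has 5 vertices.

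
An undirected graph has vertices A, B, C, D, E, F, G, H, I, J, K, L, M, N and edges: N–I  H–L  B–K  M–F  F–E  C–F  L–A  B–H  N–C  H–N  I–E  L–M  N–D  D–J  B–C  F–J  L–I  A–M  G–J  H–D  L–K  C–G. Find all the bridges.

none

The edges on the cycle B-H-L-A-M-F-C-B are not bridges since each lies on that cycle.
Every edge lies on some cycle, so there are no bridges.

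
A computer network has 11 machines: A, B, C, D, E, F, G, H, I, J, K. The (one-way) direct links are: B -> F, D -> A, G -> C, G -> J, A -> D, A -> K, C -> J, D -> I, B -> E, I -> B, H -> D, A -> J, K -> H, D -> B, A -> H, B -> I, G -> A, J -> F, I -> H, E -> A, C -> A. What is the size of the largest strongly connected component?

7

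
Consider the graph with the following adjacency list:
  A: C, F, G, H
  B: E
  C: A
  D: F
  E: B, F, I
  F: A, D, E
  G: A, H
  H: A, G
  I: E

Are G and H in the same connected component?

Yes

From G we can reach A, B, C, D, E, F, G, H, I, which includes H.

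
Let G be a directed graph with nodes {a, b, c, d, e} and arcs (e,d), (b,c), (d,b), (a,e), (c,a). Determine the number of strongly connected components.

1

{a, b, c, d, e} are all mutually reachable — one SCC of size 5.
That gives 1 strongly connected component.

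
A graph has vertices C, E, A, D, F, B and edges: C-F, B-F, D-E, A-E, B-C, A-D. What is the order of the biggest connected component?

Starting from A we can reach A, D, E. That is one component of size 3.
Starting from B we can reach B, C, F. That is one component of size 3.
The largest has 3 vertices.

3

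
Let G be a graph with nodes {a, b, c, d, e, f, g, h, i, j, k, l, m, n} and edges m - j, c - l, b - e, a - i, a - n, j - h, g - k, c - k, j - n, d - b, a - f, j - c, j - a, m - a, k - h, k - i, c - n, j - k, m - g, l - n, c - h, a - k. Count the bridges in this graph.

The edges on the cycle m-j-c-l-n-a-m are not bridges since each lies on that cycle.
But removing b - e disconnects b from e; removing d - b disconnects d from b; removing a - f disconnects a from f — these are bridges.
That makes 3 bridges.

3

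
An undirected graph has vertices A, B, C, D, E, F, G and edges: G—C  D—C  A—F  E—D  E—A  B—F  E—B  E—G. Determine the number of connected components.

Starting from A we can reach A, B, C, D, E, F, G. That is one component of size 7.
Total: 1 component.

1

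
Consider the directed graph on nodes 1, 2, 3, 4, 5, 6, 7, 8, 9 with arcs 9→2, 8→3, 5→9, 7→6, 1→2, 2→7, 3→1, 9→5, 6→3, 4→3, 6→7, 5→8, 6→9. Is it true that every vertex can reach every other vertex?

No

There is no directed path from 7 to 4, so the graph is not strongly connected.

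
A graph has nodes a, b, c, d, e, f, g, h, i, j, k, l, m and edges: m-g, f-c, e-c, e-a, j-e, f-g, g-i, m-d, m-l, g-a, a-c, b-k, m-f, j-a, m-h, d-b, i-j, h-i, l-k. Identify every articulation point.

Removing m increases the component count from 1 to 2, so m is a cut vertex.
By contrast removing c leaves 1 component; it is not a cut vertex. No other vertex is a cut vertex either.

m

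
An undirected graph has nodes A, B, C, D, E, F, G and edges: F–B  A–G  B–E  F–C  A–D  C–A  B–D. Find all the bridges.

The edges on the cycle F-B-D-A-C-F are not bridges since each lies on that cycle.
But removing E–B disconnects E from B; removing G–A disconnects G from A — these are bridges.

A-G, B-E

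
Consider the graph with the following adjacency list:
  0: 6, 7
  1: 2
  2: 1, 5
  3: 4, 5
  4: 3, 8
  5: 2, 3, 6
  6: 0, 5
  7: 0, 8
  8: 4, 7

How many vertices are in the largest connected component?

9

Starting from 0 we can reach 0, 1, 2, 3, 4, 5, 6, 7, 8. That is one component of size 9.
The largest has 9 vertices.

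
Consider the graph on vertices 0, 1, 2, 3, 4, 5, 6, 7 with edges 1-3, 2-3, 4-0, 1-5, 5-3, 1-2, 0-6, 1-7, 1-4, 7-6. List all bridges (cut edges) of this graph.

The edges on the cycle 1-2-3-1 are not bridges since each lies on that cycle.
Every edge lies on some cycle, so there are no bridges.

none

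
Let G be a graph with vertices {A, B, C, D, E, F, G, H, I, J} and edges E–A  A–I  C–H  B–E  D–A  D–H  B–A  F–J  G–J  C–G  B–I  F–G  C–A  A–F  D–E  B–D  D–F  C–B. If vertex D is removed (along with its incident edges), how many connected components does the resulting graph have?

1

With D gone, the remaining components are: {A, B, C, E, F, G, H, I, J}.
That is 1 component.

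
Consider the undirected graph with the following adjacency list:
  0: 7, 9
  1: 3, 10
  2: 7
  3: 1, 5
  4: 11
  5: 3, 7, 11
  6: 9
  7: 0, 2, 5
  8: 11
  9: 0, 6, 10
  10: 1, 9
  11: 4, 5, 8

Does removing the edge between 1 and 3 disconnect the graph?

After removing 1-3, the path 1-10-9-0-7-5-3 still connects them, so the edge is not a bridge.

No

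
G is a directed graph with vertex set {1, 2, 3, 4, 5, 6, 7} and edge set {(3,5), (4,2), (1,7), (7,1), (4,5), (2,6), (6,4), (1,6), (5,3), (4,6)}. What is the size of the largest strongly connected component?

{2, 4, 6} are all mutually reachable — one SCC of size 3.
{3, 5} are all mutually reachable — one SCC of size 2.
{1, 7} are all mutually reachable — one SCC of size 2.
The largest has 3 vertices.

3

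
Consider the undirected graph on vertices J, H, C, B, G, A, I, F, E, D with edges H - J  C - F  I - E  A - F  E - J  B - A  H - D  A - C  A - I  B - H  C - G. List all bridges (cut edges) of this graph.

C-G, D-H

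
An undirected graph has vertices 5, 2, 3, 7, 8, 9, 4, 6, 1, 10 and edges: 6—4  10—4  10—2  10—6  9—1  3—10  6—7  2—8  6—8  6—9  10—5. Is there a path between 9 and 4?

From 9 we can reach 1, 2, 3, 4, 5, 6, 7, 8, 9, 10, which includes 4.

Yes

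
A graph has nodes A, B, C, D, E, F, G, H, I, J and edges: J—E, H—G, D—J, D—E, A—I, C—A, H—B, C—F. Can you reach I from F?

Yes

From F we can reach A, C, F, I, which includes I.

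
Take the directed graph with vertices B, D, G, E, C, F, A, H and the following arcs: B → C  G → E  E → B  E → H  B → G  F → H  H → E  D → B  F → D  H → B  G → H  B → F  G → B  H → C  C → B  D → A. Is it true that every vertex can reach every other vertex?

No

There is no directed path from A to F, so the graph is not strongly connected.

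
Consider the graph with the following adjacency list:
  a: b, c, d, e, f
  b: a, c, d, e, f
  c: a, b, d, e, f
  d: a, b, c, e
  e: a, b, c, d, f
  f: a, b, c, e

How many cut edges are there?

0

The edges on the cycle e-f-b-a-d-c-e are not bridges since each lies on that cycle.
Every edge lies on some cycle, so there are no bridges.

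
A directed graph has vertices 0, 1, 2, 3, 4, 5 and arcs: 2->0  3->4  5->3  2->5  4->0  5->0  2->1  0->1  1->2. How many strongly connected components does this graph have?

1

{0, 1, 2, 3, 4, 5} are all mutually reachable — one SCC of size 6.
That gives 1 strongly connected component.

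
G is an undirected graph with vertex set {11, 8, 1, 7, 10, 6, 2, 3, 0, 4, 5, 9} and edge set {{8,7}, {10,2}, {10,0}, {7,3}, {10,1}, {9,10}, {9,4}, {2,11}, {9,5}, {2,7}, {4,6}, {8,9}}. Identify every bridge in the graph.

0-10, 1-10, 11-2, 3-7, 4-6, 4-9, 5-9

The edges on the cycle 8-9-10-2-7-8 are not bridges since each lies on that cycle.
But removing 10—0 disconnects 10 from 0; removing 9—5 disconnects 9 from 5; removing 11—2 disconnects 11 from 2; removing 9—4 disconnects 9 from 4 — these are bridges.
In total 7 edges are bridges.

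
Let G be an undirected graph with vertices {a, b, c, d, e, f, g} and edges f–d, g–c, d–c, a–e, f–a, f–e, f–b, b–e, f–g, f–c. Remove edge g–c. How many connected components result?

1

g and c are still connected via g-f-c, so the component count stays at 1.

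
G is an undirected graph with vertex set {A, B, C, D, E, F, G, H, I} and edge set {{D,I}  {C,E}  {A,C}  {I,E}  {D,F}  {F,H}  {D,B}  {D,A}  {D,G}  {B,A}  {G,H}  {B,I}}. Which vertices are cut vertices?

D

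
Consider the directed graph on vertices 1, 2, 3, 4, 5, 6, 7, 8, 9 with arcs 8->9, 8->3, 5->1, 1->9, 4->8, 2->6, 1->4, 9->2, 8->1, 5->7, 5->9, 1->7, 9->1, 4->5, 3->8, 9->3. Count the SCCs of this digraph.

4

{1, 3, 4, 5, 8, 9} are all mutually reachable — one SCC of size 6.
{2} is an SCC by itself.
{7} is an SCC by itself.
{6} is an SCC by itself.
That gives 4 strongly connected components.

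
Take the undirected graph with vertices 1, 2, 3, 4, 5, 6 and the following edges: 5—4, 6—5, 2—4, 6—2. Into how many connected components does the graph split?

1 is isolated — a component by itself.
3 is isolated — a component by itself.
Starting from 2 we can reach 2, 4, 5, 6. That is one component of size 4.
Total: 3 components.

3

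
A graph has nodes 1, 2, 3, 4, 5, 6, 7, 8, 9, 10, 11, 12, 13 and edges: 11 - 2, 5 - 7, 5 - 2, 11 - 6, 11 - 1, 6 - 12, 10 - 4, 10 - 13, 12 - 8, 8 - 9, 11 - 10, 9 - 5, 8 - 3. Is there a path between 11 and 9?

From 11 we can reach 1, 2, 3, 4, 5, 6, 7, 8, 9, 10, 11, 12, 13, which includes 9.

Yes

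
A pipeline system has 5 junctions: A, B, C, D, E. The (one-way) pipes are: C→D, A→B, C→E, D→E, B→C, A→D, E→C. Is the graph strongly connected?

There is no directed path from D to A, so the graph is not strongly connected.

No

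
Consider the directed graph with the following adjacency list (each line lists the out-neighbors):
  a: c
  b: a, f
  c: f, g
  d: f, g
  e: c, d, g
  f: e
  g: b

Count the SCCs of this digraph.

1

{a, b, c, d, e, f, g} are all mutually reachable — one SCC of size 7.
That gives 1 strongly connected component.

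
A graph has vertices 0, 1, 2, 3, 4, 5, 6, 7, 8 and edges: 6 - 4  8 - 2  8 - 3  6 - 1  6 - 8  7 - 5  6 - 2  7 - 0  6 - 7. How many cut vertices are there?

Removing 6 increases the component count from 1 to 4, so 6 is a cut vertex.
Removing 7 increases the component count from 1 to 3, so 7 is a cut vertex.
Removing 8 increases the component count from 1 to 2, so 8 is a cut vertex.
By contrast removing 2 leaves 1 component; it is not a cut vertex. No other vertex is a cut vertex either.

3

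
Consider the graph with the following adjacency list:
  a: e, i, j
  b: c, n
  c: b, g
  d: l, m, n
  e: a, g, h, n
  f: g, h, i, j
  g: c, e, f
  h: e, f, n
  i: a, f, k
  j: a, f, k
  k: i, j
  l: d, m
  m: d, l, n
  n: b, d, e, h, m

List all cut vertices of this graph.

n

Removing n increases the component count from 1 to 2, so n is a cut vertex.
By contrast removing d leaves 1 component; it is not a cut vertex. No other vertex is a cut vertex either.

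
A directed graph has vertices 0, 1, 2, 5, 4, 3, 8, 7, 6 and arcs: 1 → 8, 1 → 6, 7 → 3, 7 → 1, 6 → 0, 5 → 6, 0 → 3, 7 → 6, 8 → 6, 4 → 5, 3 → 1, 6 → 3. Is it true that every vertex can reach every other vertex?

There is no directed path from 3 to 5, so the graph is not strongly connected.

No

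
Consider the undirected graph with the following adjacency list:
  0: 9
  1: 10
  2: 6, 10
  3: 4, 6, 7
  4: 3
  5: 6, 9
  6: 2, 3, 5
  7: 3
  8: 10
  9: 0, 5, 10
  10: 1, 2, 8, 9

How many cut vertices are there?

Removing 3 increases the component count from 1 to 3, so 3 is a cut vertex.
Removing 6 increases the component count from 1 to 2, so 6 is a cut vertex.
Removing 9 increases the component count from 1 to 2, so 9 is a cut vertex.
Likewise 10 is a cut vertex.
By contrast removing 2 leaves 1 component; it is not a cut vertex. No other vertex is a cut vertex either.

4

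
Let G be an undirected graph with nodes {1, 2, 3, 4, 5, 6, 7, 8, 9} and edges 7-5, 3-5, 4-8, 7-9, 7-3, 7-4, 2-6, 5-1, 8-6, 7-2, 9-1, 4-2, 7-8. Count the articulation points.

1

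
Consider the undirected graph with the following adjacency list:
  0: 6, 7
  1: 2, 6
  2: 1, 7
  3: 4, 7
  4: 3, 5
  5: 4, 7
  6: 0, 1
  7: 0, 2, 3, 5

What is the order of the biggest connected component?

8

Starting from 0 we can reach 0, 1, 2, 3, 4, 5, 6, 7. That is one component of size 8.
The largest has 8 vertices.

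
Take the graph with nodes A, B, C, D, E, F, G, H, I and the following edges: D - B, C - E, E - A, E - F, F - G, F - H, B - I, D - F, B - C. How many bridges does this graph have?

The edges on the cycle D-B-C-E-F-D are not bridges since each lies on that cycle.
But removing B - I disconnects B from I; removing G - F disconnects G from F; removing E - A disconnects E from A; removing F - H disconnects F from H — these are bridges.
That makes 4 bridges.

4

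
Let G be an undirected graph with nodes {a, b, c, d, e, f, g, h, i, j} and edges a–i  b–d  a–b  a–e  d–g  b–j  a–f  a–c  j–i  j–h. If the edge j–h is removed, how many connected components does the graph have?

2

Before removal there is 1 component.
j–h is a bridge — removing it separates j's side from h's side.
After removal: 2 components.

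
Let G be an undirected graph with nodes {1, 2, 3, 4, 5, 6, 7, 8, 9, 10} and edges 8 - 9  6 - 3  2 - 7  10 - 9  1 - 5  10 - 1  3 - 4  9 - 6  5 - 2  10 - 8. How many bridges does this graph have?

7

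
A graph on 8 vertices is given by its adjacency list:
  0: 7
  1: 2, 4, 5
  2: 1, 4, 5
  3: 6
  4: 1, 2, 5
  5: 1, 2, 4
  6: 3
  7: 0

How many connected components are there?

3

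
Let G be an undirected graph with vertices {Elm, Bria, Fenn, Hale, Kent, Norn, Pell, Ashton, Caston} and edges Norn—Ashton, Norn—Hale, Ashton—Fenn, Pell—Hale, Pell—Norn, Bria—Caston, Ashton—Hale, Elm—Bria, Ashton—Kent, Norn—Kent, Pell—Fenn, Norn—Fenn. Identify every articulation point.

Bria

Removing Bria increases the component count from 2 to 3, so Bria is a cut vertex.
By contrast removing Elm leaves 2 components; it is not a cut vertex. No other vertex is a cut vertex either.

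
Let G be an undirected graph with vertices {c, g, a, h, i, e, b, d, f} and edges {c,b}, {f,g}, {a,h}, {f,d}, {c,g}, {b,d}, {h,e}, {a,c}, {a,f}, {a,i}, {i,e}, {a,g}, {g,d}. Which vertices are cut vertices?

a

Removing a increases the component count from 1 to 2, so a is a cut vertex.
By contrast removing i leaves 1 component; it is not a cut vertex. No other vertex is a cut vertex either.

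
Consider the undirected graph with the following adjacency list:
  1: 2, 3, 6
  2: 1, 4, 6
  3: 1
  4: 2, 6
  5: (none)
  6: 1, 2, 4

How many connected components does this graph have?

2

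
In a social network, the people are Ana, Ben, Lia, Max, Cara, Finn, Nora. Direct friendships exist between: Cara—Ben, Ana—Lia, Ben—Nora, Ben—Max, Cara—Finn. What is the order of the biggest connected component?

5

Starting from Ana we can reach Ana, Lia. That is one component of size 2.
Starting from Ben we can reach Ben, Max, Cara, Finn, Nora. That is one component of size 5.
The largest has 5 vertices.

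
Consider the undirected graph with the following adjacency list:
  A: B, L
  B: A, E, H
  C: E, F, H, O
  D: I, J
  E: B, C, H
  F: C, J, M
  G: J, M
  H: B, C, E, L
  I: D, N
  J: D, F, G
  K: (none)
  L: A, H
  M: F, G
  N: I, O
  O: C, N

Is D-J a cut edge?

After removing D-J, the path D-I-N-O-C-F-J still connects them, so the edge is not a bridge.

No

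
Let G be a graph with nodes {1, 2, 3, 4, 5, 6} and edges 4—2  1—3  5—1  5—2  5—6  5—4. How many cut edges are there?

3

The edges on the cycle 5-4-2-5 are not bridges since each lies on that cycle.
But removing 1—3 disconnects 1 from 3; removing 5—6 disconnects 5 from 6; removing 5—1 disconnects 5 from 1 — these are bridges.
That makes 3 bridges.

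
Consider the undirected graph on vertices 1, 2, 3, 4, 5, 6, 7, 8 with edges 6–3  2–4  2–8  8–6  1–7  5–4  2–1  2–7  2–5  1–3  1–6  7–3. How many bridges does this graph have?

The edges on the cycle 2-5-4-2 are not bridges since each lies on that cycle.
Every edge lies on some cycle, so there are no bridges.

0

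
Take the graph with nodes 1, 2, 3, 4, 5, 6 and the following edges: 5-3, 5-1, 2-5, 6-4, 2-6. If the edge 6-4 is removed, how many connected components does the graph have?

Before removal there is 1 component.
6-4 is a bridge — removing it separates 6's side from 4's side.
After removal: 2 components.

2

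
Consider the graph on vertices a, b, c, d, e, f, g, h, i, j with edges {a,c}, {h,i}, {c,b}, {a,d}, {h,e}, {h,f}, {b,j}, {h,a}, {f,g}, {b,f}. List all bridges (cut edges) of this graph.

The edges on the cycle h-a-c-b-f-h are not bridges since each lies on that cycle.
But removing f—g disconnects f from g; removing a—d disconnects a from d; removing h—i disconnects h from i; removing j—b disconnects j from b — these are bridges.
In total 5 edges are bridges.

a-d, b-j, e-h, f-g, h-i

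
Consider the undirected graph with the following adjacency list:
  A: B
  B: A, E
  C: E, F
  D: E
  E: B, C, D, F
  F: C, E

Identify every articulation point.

B, E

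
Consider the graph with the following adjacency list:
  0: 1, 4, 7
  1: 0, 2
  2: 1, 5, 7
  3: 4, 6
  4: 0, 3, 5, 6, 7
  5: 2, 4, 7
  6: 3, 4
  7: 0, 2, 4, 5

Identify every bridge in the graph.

The edges on the cycle 4-6-3-4 are not bridges since each lies on that cycle.
Every edge lies on some cycle, so there are no bridges.

none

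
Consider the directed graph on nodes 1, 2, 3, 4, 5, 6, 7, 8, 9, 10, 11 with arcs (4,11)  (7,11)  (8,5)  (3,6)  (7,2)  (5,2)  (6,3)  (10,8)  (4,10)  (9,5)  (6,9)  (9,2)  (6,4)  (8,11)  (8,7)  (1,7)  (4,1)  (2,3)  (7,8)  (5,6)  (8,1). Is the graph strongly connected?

There is no directed path from 11 to 4, so the graph is not strongly connected.

No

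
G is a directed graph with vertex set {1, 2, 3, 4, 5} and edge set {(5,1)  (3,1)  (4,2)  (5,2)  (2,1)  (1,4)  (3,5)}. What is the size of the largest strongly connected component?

{1, 2, 4} are all mutually reachable — one SCC of size 3.
{5} is an SCC by itself.
{3} is an SCC by itself.
The largest has 3 vertices.

3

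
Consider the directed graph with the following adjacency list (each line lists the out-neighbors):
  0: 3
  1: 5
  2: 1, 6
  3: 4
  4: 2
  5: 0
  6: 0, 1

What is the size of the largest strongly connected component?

7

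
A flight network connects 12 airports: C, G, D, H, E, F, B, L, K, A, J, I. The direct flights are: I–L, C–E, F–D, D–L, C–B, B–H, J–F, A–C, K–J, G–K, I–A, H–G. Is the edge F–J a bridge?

After removing F–J, the path F-D-L-I-A-C-B-H-G-K-J still connects them, so the edge is not a bridge.

No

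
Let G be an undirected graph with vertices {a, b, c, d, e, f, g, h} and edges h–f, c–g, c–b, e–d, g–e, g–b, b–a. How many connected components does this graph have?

Starting from f we can reach f, h. That is one component of size 2.
Starting from a we can reach a, b, c, d, e, g. That is one component of size 6.
Total: 2 components.

2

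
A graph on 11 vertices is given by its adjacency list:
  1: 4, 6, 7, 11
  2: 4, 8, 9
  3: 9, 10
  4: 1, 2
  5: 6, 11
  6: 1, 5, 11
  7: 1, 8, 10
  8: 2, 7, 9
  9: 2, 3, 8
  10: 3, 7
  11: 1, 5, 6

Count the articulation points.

Removing 1 increases the component count from 1 to 2, so 1 is a cut vertex.
By contrast removing 4 leaves 1 component; it is not a cut vertex. No other vertex is a cut vertex either.

1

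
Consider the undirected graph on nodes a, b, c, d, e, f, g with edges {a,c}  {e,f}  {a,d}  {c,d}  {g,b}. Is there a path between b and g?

From b we can reach b, g, which includes g.

Yes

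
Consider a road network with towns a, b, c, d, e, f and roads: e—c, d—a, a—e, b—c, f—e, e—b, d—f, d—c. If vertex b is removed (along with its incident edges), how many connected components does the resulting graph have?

1

With b gone, the remaining components are: {a, c, d, e, f}.
That is 1 component.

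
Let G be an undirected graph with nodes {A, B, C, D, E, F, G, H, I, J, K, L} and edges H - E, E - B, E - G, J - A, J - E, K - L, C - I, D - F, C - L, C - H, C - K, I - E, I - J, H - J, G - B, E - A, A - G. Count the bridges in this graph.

1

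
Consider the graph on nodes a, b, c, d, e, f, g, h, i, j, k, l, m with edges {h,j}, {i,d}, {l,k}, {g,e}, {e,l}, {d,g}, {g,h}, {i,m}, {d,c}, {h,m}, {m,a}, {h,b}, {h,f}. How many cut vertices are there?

Removing d increases the component count from 1 to 2, so d is a cut vertex.
Removing e increases the component count from 1 to 2, so e is a cut vertex.
Removing g increases the component count from 1 to 2, so g is a cut vertex.
Likewise h, l, m are cut vertices.
By contrast removing b leaves 1 component; it is not a cut vertex. No other vertex is a cut vertex either.

6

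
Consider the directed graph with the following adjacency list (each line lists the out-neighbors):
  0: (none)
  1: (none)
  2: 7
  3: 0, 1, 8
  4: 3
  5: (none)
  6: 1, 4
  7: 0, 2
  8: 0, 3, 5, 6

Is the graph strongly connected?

No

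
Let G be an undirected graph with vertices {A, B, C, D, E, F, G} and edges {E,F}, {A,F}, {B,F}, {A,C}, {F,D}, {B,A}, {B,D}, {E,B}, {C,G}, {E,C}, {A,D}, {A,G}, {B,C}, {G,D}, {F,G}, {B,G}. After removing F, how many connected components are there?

With F gone, the remaining components are: {A, B, C, D, E, G}.
That is 1 component.

1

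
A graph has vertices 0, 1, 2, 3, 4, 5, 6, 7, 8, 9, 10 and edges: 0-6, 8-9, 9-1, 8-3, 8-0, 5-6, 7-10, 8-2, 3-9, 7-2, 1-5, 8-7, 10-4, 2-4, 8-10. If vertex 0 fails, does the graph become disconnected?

Deleting 0 leaves 1 component (was 1) (its neighbors 6, 8 remain connected to each other), so 0 is not a cut vertex.

No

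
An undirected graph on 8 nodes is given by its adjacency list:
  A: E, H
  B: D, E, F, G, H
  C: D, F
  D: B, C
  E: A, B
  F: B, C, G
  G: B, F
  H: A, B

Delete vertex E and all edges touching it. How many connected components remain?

1

With E gone, the remaining components are: {A, B, C, D, F, G, H}.
That is 1 component.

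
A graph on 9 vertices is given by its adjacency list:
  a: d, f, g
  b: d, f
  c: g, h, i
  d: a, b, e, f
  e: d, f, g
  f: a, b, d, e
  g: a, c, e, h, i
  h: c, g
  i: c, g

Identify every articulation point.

Removing g increases the component count from 1 to 2, so g is a cut vertex.
By contrast removing d leaves 1 component; it is not a cut vertex. No other vertex is a cut vertex either.

g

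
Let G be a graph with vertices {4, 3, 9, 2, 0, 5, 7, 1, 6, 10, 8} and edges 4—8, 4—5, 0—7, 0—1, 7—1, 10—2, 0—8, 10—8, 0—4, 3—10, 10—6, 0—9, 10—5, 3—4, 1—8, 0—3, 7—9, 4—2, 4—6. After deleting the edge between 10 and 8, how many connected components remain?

10 and 8 are still connected via 10-3-0-8, so the component count stays at 1.

1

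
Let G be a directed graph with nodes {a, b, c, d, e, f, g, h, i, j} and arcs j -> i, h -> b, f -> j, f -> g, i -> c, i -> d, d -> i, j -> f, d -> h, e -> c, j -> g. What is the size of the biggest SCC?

2

{f, j} are all mutually reachable — one SCC of size 2.
{d, i} are all mutually reachable — one SCC of size 2.
{h} is an SCC by itself.
{a} is an SCC by itself.
{b} is an SCC by itself.
(and 3 more singleton SCCs)
The largest has 2 vertices.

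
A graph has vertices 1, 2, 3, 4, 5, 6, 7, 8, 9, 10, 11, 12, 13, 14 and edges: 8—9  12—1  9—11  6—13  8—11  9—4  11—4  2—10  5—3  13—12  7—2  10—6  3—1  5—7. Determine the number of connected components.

14 is isolated — a component by itself.
Starting from 4 we can reach 4, 8, 9, 11. That is one component of size 4.
Starting from 1 we can reach 1, 2, 3, 5, 6, 7, 10, 12, 13. That is one component of size 9.
Total: 3 components.

3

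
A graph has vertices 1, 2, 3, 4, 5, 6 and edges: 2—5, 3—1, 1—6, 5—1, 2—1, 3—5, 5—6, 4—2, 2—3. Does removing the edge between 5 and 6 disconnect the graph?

No

After removing 5—6, the path 5-1-6 still connects them, so the edge is not a bridge.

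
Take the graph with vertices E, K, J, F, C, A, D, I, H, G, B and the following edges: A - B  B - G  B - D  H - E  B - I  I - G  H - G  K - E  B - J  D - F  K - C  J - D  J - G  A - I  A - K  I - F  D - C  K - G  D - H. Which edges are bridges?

none

The edges on the cycle B-J-D-B are not bridges since each lies on that cycle.
Every edge lies on some cycle, so there are no bridges.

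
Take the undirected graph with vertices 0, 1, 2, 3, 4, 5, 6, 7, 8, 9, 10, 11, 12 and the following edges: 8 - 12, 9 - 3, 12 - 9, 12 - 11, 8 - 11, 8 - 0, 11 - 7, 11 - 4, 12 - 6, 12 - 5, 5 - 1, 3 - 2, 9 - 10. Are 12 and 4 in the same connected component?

Yes

From 12 we can reach 0, 1, 2, 3, 4, 5, 6, 7, 8, 9, 10, 11, 12, which includes 4.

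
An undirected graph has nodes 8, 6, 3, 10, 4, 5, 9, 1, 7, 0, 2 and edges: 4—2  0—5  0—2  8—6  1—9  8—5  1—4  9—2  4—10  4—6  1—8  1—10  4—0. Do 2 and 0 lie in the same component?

From 2 we can reach 0, 1, 2, 4, 5, 6, 8, 9, 10, which includes 0.

Yes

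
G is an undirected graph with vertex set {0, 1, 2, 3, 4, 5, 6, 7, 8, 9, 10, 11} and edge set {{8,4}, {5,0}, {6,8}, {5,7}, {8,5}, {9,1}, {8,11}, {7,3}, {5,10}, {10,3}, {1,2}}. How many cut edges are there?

7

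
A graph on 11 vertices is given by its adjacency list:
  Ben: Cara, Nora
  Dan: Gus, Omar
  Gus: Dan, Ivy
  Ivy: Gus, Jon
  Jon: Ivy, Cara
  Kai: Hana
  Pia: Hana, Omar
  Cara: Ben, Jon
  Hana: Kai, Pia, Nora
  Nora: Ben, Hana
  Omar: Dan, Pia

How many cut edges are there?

1

The edges on the cycle Hana-Pia-Omar-Dan-Gus-Ivy-Jon-Cara-Ben-Nora-Hana are not bridges since each lies on that cycle.
But removing Hana-Kai disconnects Hana from Kai — this is a bridge.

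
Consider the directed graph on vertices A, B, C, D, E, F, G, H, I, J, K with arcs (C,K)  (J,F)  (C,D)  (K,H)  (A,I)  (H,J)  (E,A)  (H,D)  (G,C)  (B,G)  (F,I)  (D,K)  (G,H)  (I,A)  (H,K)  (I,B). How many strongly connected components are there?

{A, B, C, D, F, G, H, I, J, K} are all mutually reachable — one SCC of size 10.
{E} is an SCC by itself.
That gives 2 strongly connected components.

2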